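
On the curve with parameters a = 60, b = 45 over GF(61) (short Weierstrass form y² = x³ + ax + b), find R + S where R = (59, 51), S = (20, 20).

(1, 17)

(59, 51) + (20, 20). λ = (20 - 51)/(20 - 59) ≡ 30/22 mod 61. 22⁻¹ ≡ 25 (mod 61) since 22·25 = 550 ≡ 1, so λ ≡ 18.
  x = λ² - 59 - 20 = 324 - 79 ≡ 1; y = λ·(59 - 1) - 51 ≡ 17. → (1, 17)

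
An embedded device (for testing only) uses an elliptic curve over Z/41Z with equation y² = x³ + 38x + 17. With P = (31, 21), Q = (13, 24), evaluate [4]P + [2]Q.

First 4P:
Double-and-add on 4 = (100)₂. Start with P = (31, 21) for the leading 1-bit.
double: tangent at (31, 21): λ = (3·31² + 38)/(2·21) ≡ 10/1. 1⁻¹ ≡ 1 (mod 41) since 1·1 = 1 ≡ 1, so λ ≡ 10·1 ≡ 10.
  x = λ² - 31 - 31 = 100 - 62 ≡ 38; y = λ·(31 - 38) - 21 ≡ 32. → (38, 32)
double: tangent at (38, 32): λ = (3·38² + 38)/(2·32) ≡ 24/23. 23⁻¹ ≡ 25 (mod 41), so λ ≡ 24·25 ≡ 26.
  x = λ² - 38 - 38 = 676 - 76 ≡ 26; y = λ·(38 - 26) - 32 ≡ 34. → (26, 34)
4P = (26, 34).
Next 2Q:
Repeated addition: build up to 2Q.
2Q: tangent at (13, 24): λ = (3·13² + 38)/(2·24) ≡ 12/7. 7⁻¹ ≡ 6 (mod 41), so λ ≡ 12·6 ≡ 31.
  x = λ² - 13 - 13 = 961 - 26 ≡ 33; y = λ·(13 - 33) - 24 ≡ 12. → (33, 12)
2Q = (33, 12).
Finally 4P + 2Q:
(26, 34) + (33, 12). λ = (12 - 34)/(33 - 26) ≡ 19/7 mod 41. 7⁻¹ ≡ 6 (mod 41), so λ ≡ 32.
  x = λ² - 26 - 33 = 1024 - 59 ≡ 22; y = λ·(26 - 22) - 34 ≡ 12. → (22, 12)

(22, 12)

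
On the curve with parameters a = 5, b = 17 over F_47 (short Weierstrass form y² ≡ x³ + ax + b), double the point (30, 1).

(15, 6)

tangent at (30, 1): λ = (3·30² + 5)/(2·1) ≡ 26/2. 2⁻¹ ≡ 24 (mod 47) since 2·24 = 48 ≡ 1, so λ ≡ 26·24 ≡ 13.
  x = λ² - 30 - 30 = 169 - 60 ≡ 15; y = λ·(30 - 15) - 1 ≡ 6. → (15, 6)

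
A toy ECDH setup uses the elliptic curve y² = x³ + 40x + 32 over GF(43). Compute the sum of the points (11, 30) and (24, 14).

(11, 30) + (24, 14). λ = (14 - 30)/(24 - 11) ≡ 27/13 mod 43. 13⁻¹ ≡ 10 (mod 43), so λ ≡ 12.
  x = λ² - 11 - 24 = 144 - 35 ≡ 23; y = λ·(11 - 23) - 30 ≡ 41. → (23, 41)

(23, 41)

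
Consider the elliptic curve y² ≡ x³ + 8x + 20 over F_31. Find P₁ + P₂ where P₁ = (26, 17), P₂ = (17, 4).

(23, 8)

(26, 17) + (17, 4). λ = (4 - 17)/(17 - 26) ≡ 18/22 mod 31. 22⁻¹ ≡ 24 (mod 31) since 22·24 = 528 ≡ 1, so λ ≡ 29.
  x = λ² - 26 - 17 = 841 - 43 ≡ 23; y = λ·(26 - 23) - 17 ≡ 8. → (23, 8)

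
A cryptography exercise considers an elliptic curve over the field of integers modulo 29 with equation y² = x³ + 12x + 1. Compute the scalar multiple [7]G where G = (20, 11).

Repeated addition: build up to 7G.
2G: tangent at (20, 11): λ = (3·20² + 12)/(2·11) ≡ 23/22. 22⁻¹ ≡ 4 (mod 29) since 22·4 = 88 ≡ 1, so λ ≡ 23·4 ≡ 5.
  x = λ² - 20 - 20 = 25 - 40 ≡ 14; y = λ·(20 - 14) - 11 ≡ 19. → (14, 19)
3G: (14, 19) + (20, 11). λ = (11 - 19)/(20 - 14) ≡ 21/6 mod 29. 6⁻¹ ≡ 5 (mod 29) since 6·5 = 30 ≡ 1, so λ ≡ 18.
  x = λ² - 14 - 20 = 324 - 34 ≡ 0; y = λ·(14 - 0) - 19 ≡ 1. → (0, 1)
4G: (0, 1) + (20, 11). λ = (11 - 1)/(20 - 0) ≡ 10/20 mod 29. 20⁻¹ ≡ 16 (mod 29), so λ ≡ 15.
  x = λ² - 0 - 20 = 225 - 20 ≡ 2; y = λ·(0 - 2) - 1 ≡ 27. → (2, 27)
5G: (2, 27) + (20, 11). λ = (11 - 27)/(20 - 2) ≡ 13/18 mod 29. 18⁻¹ ≡ 21 (mod 29), so λ ≡ 12.
  x = λ² - 2 - 20 = 144 - 22 ≡ 6; y = λ·(2 - 6) - 27 ≡ 12. → (6, 12)
6G: (6, 12) + (20, 11). λ = (11 - 12)/(20 - 6) ≡ 28/14 mod 29. 14⁻¹ ≡ 27 (mod 29) since 14·27 = 378 ≡ 1, so λ ≡ 2.
  x = λ² - 6 - 20 = 4 - 26 ≡ 7; y = λ·(6 - 7) - 12 ≡ 15. → (7, 15)
7G: (7, 15) + (20, 11). λ = (11 - 15)/(20 - 7) ≡ 25/13 mod 29. 13⁻¹ ≡ 9 (mod 29), so λ ≡ 22.
  x = λ² - 7 - 20 = 484 - 27 ≡ 22; y = λ·(7 - 22) - 15 ≡ 3. → (22, 3)

(22, 3)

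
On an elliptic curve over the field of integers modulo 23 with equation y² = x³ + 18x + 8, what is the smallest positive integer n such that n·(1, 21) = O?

5

2P: tangent at (1, 21): λ = (3·1² + 18)/(2·21) ≡ 21/19. 19⁻¹ ≡ 17 (mod 23), so λ ≡ 21·17 ≡ 12.
  x = λ² - 1 - 1 = 144 - 2 ≡ 4; y = λ·(1 - 4) - 21 ≡ 12. → (4, 12)
3P: (4, 12) + (1, 21). λ = (21 - 12)/(1 - 4) ≡ 9/20 mod 23. 20⁻¹ ≡ 15 (mod 23), so λ ≡ 20.
  x = λ² - 4 - 1 = 400 - 5 ≡ 4; y = λ·(4 - 4) - 12 ≡ 11. → (4, 11)
4P: (4, 11) + (1, 21). λ = (21 - 11)/(1 - 4) ≡ 10/20 mod 23. 20⁻¹ ≡ 15 (mod 23), so λ ≡ 12.
  x = λ² - 4 - 1 = 144 - 5 ≡ 1; y = λ·(4 - 1) - 11 ≡ 2. → (1, 2)
5P: (1, 2) + (1, 21): same x and y₁ ≡ -y₂, so the sum is O.
5P = O, so the order is 5.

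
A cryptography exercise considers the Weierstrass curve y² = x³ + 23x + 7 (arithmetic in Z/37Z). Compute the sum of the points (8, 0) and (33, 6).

(24, 8)

(8, 0) + (33, 6). λ = (6 - 0)/(33 - 8) ≡ 6/25 mod 37. 25⁻¹ ≡ 3 (mod 37), so λ ≡ 18.
  x = λ² - 8 - 33 = 324 - 41 ≡ 24; y = λ·(8 - 24) - 0 ≡ 8. → (24, 8)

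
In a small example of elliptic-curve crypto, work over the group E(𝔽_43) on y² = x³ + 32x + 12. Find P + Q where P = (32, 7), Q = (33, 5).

(25, 22)

(32, 7) + (33, 5). λ = (5 - 7)/(33 - 32) ≡ 41/1 mod 43. 1⁻¹ ≡ 1 (mod 43), so λ ≡ 41.
  x = λ² - 32 - 33 = 1681 - 65 ≡ 25; y = λ·(32 - 25) - 7 ≡ 22. → (25, 22)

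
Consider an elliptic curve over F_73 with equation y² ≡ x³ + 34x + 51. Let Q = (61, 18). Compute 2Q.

(21, 5)

tangent at (61, 18): λ = (3·61² + 34)/(2·18) ≡ 28/36. 36⁻¹ ≡ 71 (mod 73), so λ ≡ 28·71 ≡ 17.
  x = λ² - 61 - 61 = 289 - 122 ≡ 21; y = λ·(61 - 21) - 18 ≡ 5. → (21, 5)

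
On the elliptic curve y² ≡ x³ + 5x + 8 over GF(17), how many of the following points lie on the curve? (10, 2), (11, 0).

(10, 2): 2² ≡ 4, rhs ≡ 4 → on.
(11, 0): 0² ≡ 0, rhs ≡ 0 → on.

2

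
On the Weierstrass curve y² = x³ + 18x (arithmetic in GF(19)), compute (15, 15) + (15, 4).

The two points share x = 15 and their y-coordinates satisfy 15 + 4 ≡ 0 (mod 19), so they are inverses. Their sum is O.

O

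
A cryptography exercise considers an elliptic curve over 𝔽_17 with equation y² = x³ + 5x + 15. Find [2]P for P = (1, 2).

(2, 13)

tangent at (1, 2): λ = (3·1² + 5)/(2·2) ≡ 8/4. 4⁻¹ ≡ 13 (mod 17) since 4·13 = 52 ≡ 1, so λ ≡ 8·13 ≡ 2.
  x = λ² - 1 - 1 = 4 - 2 ≡ 2; y = λ·(1 - 2) - 2 ≡ 13. → (2, 13)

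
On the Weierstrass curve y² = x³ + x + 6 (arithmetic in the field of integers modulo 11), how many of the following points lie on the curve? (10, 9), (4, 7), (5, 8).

(10, 9): 9² ≡ 4, rhs ≡ 4 → on.
(4, 7): 7² ≡ 5, rhs ≡ 8 → off.
(5, 8): 8² ≡ 9, rhs ≡ 4 → off.

1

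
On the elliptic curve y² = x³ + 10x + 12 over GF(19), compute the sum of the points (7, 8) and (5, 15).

(7, 8) + (5, 15). λ = (15 - 8)/(5 - 7) ≡ 7/17 mod 19. 17⁻¹ ≡ 9 (mod 19), so λ ≡ 6.
  x = λ² - 7 - 5 = 36 - 12 ≡ 5; y = λ·(7 - 5) - 8 ≡ 4. → (5, 4)

(5, 4)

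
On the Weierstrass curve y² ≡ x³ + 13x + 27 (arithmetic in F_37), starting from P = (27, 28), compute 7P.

Double-and-add on 7 = (111)₂. Start with P = (27, 28) for the leading 1-bit.
double: tangent at (27, 28): λ = (3·27² + 13)/(2·28) ≡ 17/19. 19⁻¹ ≡ 2 (mod 37), so λ ≡ 17·2 ≡ 34.
  x = λ² - 27 - 27 = 1156 - 54 ≡ 29; y = λ·(27 - 29) - 28 ≡ 15. → (29, 15)
add P: (29, 15) + (27, 28). λ = (28 - 15)/(27 - 29) ≡ 13/35 mod 37. 35⁻¹ ≡ 18 (mod 37) since 35·18 = 630 ≡ 1, so λ ≡ 12.
  x = λ² - 29 - 27 = 144 - 56 ≡ 14; y = λ·(29 - 14) - 15 ≡ 17. → (14, 17)
double: tangent at (14, 17): λ = (3·14² + 13)/(2·17) ≡ 9/34. 34⁻¹ ≡ 12 (mod 37), so λ ≡ 9·12 ≡ 34.
  x = λ² - 14 - 14 = 1156 - 28 ≡ 18; y = λ·(14 - 18) - 17 ≡ 32. → (18, 32)
add P: (18, 32) + (27, 28). λ = (28 - 32)/(27 - 18) ≡ 33/9 mod 37. 9⁻¹ ≡ 33 (mod 37) since 9·33 = 297 ≡ 1, so λ ≡ 16.
  x = λ² - 18 - 27 = 256 - 45 ≡ 26; y = λ·(18 - 26) - 32 ≡ 25. → (26, 25)

(26, 25)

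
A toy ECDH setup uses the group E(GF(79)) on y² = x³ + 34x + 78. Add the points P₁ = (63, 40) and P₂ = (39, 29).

(63, 40) + (39, 29). λ = (29 - 40)/(39 - 63) ≡ 68/55 mod 79. 55⁻¹ ≡ 23 (mod 79), so λ ≡ 63.
  x = λ² - 63 - 39 = 3969 - 102 ≡ 75; y = λ·(63 - 75) - 40 ≡ 73. → (75, 73)

(75, 73)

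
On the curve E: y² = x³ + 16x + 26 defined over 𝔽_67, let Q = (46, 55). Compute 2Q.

tangent at (46, 55): λ = (3·46² + 16)/(2·55) ≡ 66/43. 43⁻¹ ≡ 53 (mod 67) since 43·53 = 2279 ≡ 1, so λ ≡ 66·53 ≡ 14.
  x = λ² - 46 - 46 = 196 - 92 ≡ 37; y = λ·(46 - 37) - 55 ≡ 4. → (37, 4)

(37, 4)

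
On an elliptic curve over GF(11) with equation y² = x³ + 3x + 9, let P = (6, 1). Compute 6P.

(10, 7)

Repeated addition: build up to 6P.
2P: tangent at (6, 1): λ = (3·6² + 3)/(2·1) ≡ 1/2. 2⁻¹ ≡ 6 (mod 11), so λ ≡ 1·6 ≡ 6.
  x = λ² - 6 - 6 = 36 - 12 ≡ 2; y = λ·(6 - 2) - 1 ≡ 1. → (2, 1)
3P: (2, 1) + (6, 1). λ = (1 - 1)/(6 - 2) ≡ 0/4 mod 11. 4⁻¹ ≡ 3 (mod 11) since 4·3 = 12 ≡ 1, so λ ≡ 0.
  x = λ² - 2 - 6 = 0 - 8 ≡ 3; y = λ·(2 - 3) - 1 ≡ 10. → (3, 10)
4P: (3, 10) + (6, 1). λ = (1 - 10)/(6 - 3) ≡ 2/3 mod 11. 3⁻¹ ≡ 4 (mod 11), so λ ≡ 8.
  x = λ² - 3 - 6 = 64 - 9 ≡ 0; y = λ·(3 - 0) - 10 ≡ 3. → (0, 3)
5P: (0, 3) + (6, 1). λ = (1 - 3)/(6 - 0) ≡ 9/6 mod 11. 6⁻¹ ≡ 2 (mod 11), so λ ≡ 7.
  x = λ² - 0 - 6 = 49 - 6 ≡ 10; y = λ·(0 - 10) - 3 ≡ 4. → (10, 4)
6P: (10, 4) + (6, 1). λ = (1 - 4)/(6 - 10) ≡ 8/7 mod 11. 7⁻¹ ≡ 8 (mod 11), so λ ≡ 9.
  x = λ² - 10 - 6 = 81 - 16 ≡ 10; y = λ·(10 - 10) - 4 ≡ 7. → (10, 7)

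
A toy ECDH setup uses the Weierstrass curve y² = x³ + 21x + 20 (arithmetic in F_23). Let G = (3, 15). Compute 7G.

Repeated addition: build up to 7G.
2G: tangent at (3, 15): λ = (3·3² + 21)/(2·15) ≡ 2/7. 7⁻¹ ≡ 10 (mod 23), so λ ≡ 2·10 ≡ 20.
  x = λ² - 3 - 3 = 400 - 6 ≡ 3; y = λ·(3 - 3) - 15 ≡ 8. → (3, 8)
3G: (3, 8) + (3, 15): same x and y₁ ≡ -y₂, so the sum is O.
4G: O + (3, 15) = (3, 15) (identity).
5G: tangent at (3, 15): λ = (3·3² + 21)/(2·15) ≡ 2/7. 7⁻¹ ≡ 10 (mod 23) since 7·10 = 70 ≡ 1, so λ ≡ 2·10 ≡ 20.
  x = λ² - 3 - 3 = 400 - 6 ≡ 3; y = λ·(3 - 3) - 15 ≡ 8. → (3, 8)
6G: (3, 8) + (3, 15): same x and y₁ ≡ -y₂, so the sum is O.
7G: O + (3, 15) = (3, 15) (identity).

(3, 15)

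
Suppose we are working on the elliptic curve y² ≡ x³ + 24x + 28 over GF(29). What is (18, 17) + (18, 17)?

tangent at (18, 17): λ = (3·18² + 24)/(2·17) ≡ 10/5. 5⁻¹ ≡ 6 (mod 29), so λ ≡ 10·6 ≡ 2.
  x = λ² - 18 - 18 = 4 - 36 ≡ 26; y = λ·(18 - 26) - 17 ≡ 25. → (26, 25)

(26, 25)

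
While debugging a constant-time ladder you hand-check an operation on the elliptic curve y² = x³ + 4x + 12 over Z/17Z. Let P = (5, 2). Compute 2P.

(5, 15)

tangent at (5, 2): λ = (3·5² + 4)/(2·2) ≡ 11/4. 4⁻¹ ≡ 13 (mod 17) since 4·13 = 52 ≡ 1, so λ ≡ 11·13 ≡ 7.
  x = λ² - 5 - 5 = 49 - 10 ≡ 5; y = λ·(5 - 5) - 2 ≡ 15. → (5, 15)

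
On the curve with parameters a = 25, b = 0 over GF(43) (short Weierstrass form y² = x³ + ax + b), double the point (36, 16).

(14, 27)

tangent at (36, 16): λ = (3·36² + 25)/(2·16) ≡ 0/32. 32⁻¹ ≡ 39 (mod 43), so λ ≡ 0·39 ≡ 0.
  x = λ² - 36 - 36 = 0 - 72 ≡ 14; y = λ·(36 - 14) - 16 ≡ 27. → (14, 27)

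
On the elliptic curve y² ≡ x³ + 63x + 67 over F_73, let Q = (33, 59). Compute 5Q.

Double-and-add on 5 = (101)₂. Start with Q = (33, 59) for the leading 1-bit.
double: tangent at (33, 59): λ = (3·33² + 63)/(2·59) ≡ 45/45. 45⁻¹ ≡ 13 (mod 73), so λ ≡ 45·13 ≡ 1.
  x = λ² - 33 - 33 = 1 - 66 ≡ 8; y = λ·(33 - 8) - 59 ≡ 39. → (8, 39)
double: tangent at (8, 39): λ = (3·8² + 63)/(2·39) ≡ 36/5. 5⁻¹ ≡ 44 (mod 73) since 5·44 = 220 ≡ 1, so λ ≡ 36·44 ≡ 51.
  x = λ² - 8 - 8 = 2601 - 16 ≡ 30; y = λ·(8 - 30) - 39 ≡ 7. → (30, 7)
add Q: (30, 7) + (33, 59). λ = (59 - 7)/(33 - 30) ≡ 52/3 mod 73. 3⁻¹ ≡ 49 (mod 73) since 3·49 = 147 ≡ 1, so λ ≡ 66.
  x = λ² - 30 - 33 = 4356 - 63 ≡ 59; y = λ·(30 - 59) - 7 ≡ 50. → (59, 50)

(59, 50)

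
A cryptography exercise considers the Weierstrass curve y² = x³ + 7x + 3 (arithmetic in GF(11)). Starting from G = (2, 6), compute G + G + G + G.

(2, 5)

Double-and-add on 4 = (100)₂. Start with G = (2, 6) for the leading 1-bit.
double: tangent at (2, 6): λ = (3·2² + 7)/(2·6) ≡ 8/1. 1⁻¹ ≡ 1 (mod 11), so λ ≡ 8·1 ≡ 8.
  x = λ² - 2 - 2 = 64 - 4 ≡ 5; y = λ·(2 - 5) - 6 ≡ 3. → (5, 3)
double: tangent at (5, 3): λ = (3·5² + 7)/(2·3) ≡ 5/6. 6⁻¹ ≡ 2 (mod 11), so λ ≡ 5·2 ≡ 10.
  x = λ² - 5 - 5 = 100 - 10 ≡ 2; y = λ·(5 - 2) - 3 ≡ 5. → (2, 5)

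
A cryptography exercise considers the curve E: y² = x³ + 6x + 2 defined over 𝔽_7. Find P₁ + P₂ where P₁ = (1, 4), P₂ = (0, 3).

(0, 4)

(1, 4) + (0, 3). λ = (3 - 4)/(0 - 1) ≡ 6/6 mod 7. 6⁻¹ ≡ 6 (mod 7) since 6·6 = 36 ≡ 1, so λ ≡ 1.
  x = λ² - 1 - 0 = 1 - 1 ≡ 0; y = λ·(1 - 0) - 4 ≡ 4. → (0, 4)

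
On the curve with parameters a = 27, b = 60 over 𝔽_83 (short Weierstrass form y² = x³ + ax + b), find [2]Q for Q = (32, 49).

(14, 51)

tangent at (32, 49): λ = (3·32² + 27)/(2·49) ≡ 28/15. 15⁻¹ ≡ 72 (mod 83), so λ ≡ 28·72 ≡ 24.
  x = λ² - 32 - 32 = 576 - 64 ≡ 14; y = λ·(32 - 14) - 49 ≡ 51. → (14, 51)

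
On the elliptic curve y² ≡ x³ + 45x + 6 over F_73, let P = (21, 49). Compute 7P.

(21, 24)

Repeated addition: build up to 7P.
2P: tangent at (21, 49): λ = (3·21² + 45)/(2·49) ≡ 54/25. 25⁻¹ ≡ 38 (mod 73), so λ ≡ 54·38 ≡ 8.
  x = λ² - 21 - 21 = 64 - 42 ≡ 22; y = λ·(21 - 22) - 49 ≡ 16. → (22, 16)
3P: (22, 16) + (21, 49). λ = (49 - 16)/(21 - 22) ≡ 33/72 mod 73. 72⁻¹ ≡ 72 (mod 73) since 72·72 = 5184 ≡ 1, so λ ≡ 40.
  x = λ² - 22 - 21 = 1600 - 43 ≡ 24; y = λ·(22 - 24) - 16 ≡ 50. → (24, 50)
4P: (24, 50) + (21, 49). λ = (49 - 50)/(21 - 24) ≡ 72/70 mod 73. 70⁻¹ ≡ 24 (mod 73), so λ ≡ 49.
  x = λ² - 24 - 21 = 2401 - 45 ≡ 20; y = λ·(24 - 20) - 50 ≡ 0. → (20, 0)
5P: (20, 0) + (21, 49). λ = (49 - 0)/(21 - 20) ≡ 49/1 mod 73. 1⁻¹ ≡ 1 (mod 73), so λ ≡ 49.
  x = λ² - 20 - 21 = 2401 - 41 ≡ 24; y = λ·(20 - 24) - 0 ≡ 23. → (24, 23)
6P: (24, 23) + (21, 49). λ = (49 - 23)/(21 - 24) ≡ 26/70 mod 73. 70⁻¹ ≡ 24 (mod 73) since 70·24 = 1680 ≡ 1, so λ ≡ 40.
  x = λ² - 24 - 21 = 1600 - 45 ≡ 22; y = λ·(24 - 22) - 23 ≡ 57. → (22, 57)
7P: (22, 57) + (21, 49). λ = (49 - 57)/(21 - 22) ≡ 65/72 mod 73. 72⁻¹ ≡ 72 (mod 73), so λ ≡ 8.
  x = λ² - 22 - 21 = 64 - 43 ≡ 21; y = λ·(22 - 21) - 57 ≡ 24. → (21, 24)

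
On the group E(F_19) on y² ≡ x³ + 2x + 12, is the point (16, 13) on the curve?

yes

y² = 13² ≡ 17; x³ + 2x + 12 = 4140 ≡ 17 (mod 19). 17 = 17.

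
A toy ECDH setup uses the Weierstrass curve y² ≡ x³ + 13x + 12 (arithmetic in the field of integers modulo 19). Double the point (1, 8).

(18, 13)

tangent at (1, 8): λ = (3·1² + 13)/(2·8) ≡ 16/16. 16⁻¹ ≡ 6 (mod 19) since 16·6 = 96 ≡ 1, so λ ≡ 16·6 ≡ 1.
  x = λ² - 1 - 1 = 1 - 2 ≡ 18; y = λ·(1 - 18) - 8 ≡ 13. → (18, 13)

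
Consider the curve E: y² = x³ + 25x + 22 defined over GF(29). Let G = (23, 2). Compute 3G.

Repeated addition: build up to 3G.
2G: tangent at (23, 2): λ = (3·23² + 25)/(2·2) ≡ 17/4. 4⁻¹ ≡ 22 (mod 29) since 4·22 = 88 ≡ 1, so λ ≡ 17·22 ≡ 26.
  x = λ² - 23 - 23 = 676 - 46 ≡ 21; y = λ·(23 - 21) - 2 ≡ 21. → (21, 21)
3G: (21, 21) + (23, 2). λ = (2 - 21)/(23 - 21) ≡ 10/2 mod 29. 2⁻¹ ≡ 15 (mod 29), so λ ≡ 5.
  x = λ² - 21 - 23 = 25 - 44 ≡ 10; y = λ·(21 - 10) - 21 ≡ 5. → (10, 5)

(10, 5)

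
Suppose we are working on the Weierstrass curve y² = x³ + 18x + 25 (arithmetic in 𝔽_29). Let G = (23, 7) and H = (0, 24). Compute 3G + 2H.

First 3G:
Repeated addition: build up to 3G.
2G: tangent at (23, 7): λ = (3·23² + 18)/(2·7) ≡ 10/14. 14⁻¹ ≡ 27 (mod 29), so λ ≡ 10·27 ≡ 9.
  x = λ² - 23 - 23 = 81 - 46 ≡ 6; y = λ·(23 - 6) - 7 ≡ 1. → (6, 1)
3G: (6, 1) + (23, 7). λ = (7 - 1)/(23 - 6) ≡ 6/17 mod 29. 17⁻¹ ≡ 12 (mod 29), so λ ≡ 14.
  x = λ² - 6 - 23 = 196 - 29 ≡ 22; y = λ·(6 - 22) - 1 ≡ 7. → (22, 7)
3G = (22, 7).
Next 2H:
Repeated addition: build up to 2H.
2H: tangent at (0, 24): λ = (3·0² + 18)/(2·24) ≡ 18/19. 19⁻¹ ≡ 26 (mod 29), so λ ≡ 18·26 ≡ 4.
  x = λ² - 0 - 0 = 16 - 0 ≡ 16; y = λ·(0 - 16) - 24 ≡ 28. → (16, 28)
2H = (16, 28).
Finally 3G + 2H:
(22, 7) + (16, 28). λ = (28 - 7)/(16 - 22) ≡ 21/23 mod 29. 23⁻¹ ≡ 24 (mod 29), so λ ≡ 11.
  x = λ² - 22 - 16 = 121 - 38 ≡ 25; y = λ·(22 - 25) - 7 ≡ 18. → (25, 18)

(25, 18)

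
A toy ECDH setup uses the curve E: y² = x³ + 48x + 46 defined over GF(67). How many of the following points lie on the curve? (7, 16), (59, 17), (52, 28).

(7, 16): 16² ≡ 55, rhs ≡ 55 → on.
(59, 17): 17² ≡ 21, rhs ≡ 21 → on.
(52, 28): 28² ≡ 47, rhs ≡ 38 → off.

2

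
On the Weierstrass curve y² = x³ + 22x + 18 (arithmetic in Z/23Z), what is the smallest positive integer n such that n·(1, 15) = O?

10

2P: tangent at (1, 15): λ = (3·1² + 22)/(2·15) ≡ 2/7. 7⁻¹ ≡ 10 (mod 23), so λ ≡ 2·10 ≡ 20.
  x = λ² - 1 - 1 = 400 - 2 ≡ 7; y = λ·(1 - 7) - 15 ≡ 3. → (7, 3)
3P: (7, 3) + (1, 15). λ = (15 - 3)/(1 - 7) ≡ 12/17 mod 23. 17⁻¹ ≡ 19 (mod 23) since 17·19 = 323 ≡ 1, so λ ≡ 21.
  x = λ² - 7 - 1 = 441 - 8 ≡ 19; y = λ·(7 - 19) - 3 ≡ 21. → (19, 21)
4P: (19, 21) + (1, 15). λ = (15 - 21)/(1 - 19) ≡ 17/5 mod 23. 5⁻¹ ≡ 14 (mod 23) since 5·14 = 70 ≡ 1, so λ ≡ 8.
  x = λ² - 19 - 1 = 64 - 20 ≡ 21; y = λ·(19 - 21) - 21 ≡ 9. → (21, 9)
5P: (21, 9) + (1, 15). λ = (15 - 9)/(1 - 21) ≡ 6/3 mod 23. 3⁻¹ ≡ 8 (mod 23), so λ ≡ 2.
  x = λ² - 21 - 1 = 4 - 22 ≡ 5; y = λ·(21 - 5) - 9 ≡ 0. → (5, 0)
6P: (5, 0) + (1, 15). λ = (15 - 0)/(1 - 5) ≡ 15/19 mod 23. 19⁻¹ ≡ 17 (mod 23) since 19·17 = 323 ≡ 1, so λ ≡ 2.
  x = λ² - 5 - 1 = 4 - 6 ≡ 21; y = λ·(5 - 21) - 0 ≡ 14. → (21, 14)
7P: (21, 14) + (1, 15). λ = (15 - 14)/(1 - 21) ≡ 1/3 mod 23. 3⁻¹ ≡ 8 (mod 23), so λ ≡ 8.
  x = λ² - 21 - 1 = 64 - 22 ≡ 19; y = λ·(21 - 19) - 14 ≡ 2. → (19, 2)
8P: (19, 2) + (1, 15). λ = (15 - 2)/(1 - 19) ≡ 13/5 mod 23. 5⁻¹ ≡ 14 (mod 23) since 5·14 = 70 ≡ 1, so λ ≡ 21.
  x = λ² - 19 - 1 = 441 - 20 ≡ 7; y = λ·(19 - 7) - 2 ≡ 20. → (7, 20)
9P: (7, 20) + (1, 15). λ = (15 - 20)/(1 - 7) ≡ 18/17 mod 23. 17⁻¹ ≡ 19 (mod 23), so λ ≡ 20.
  x = λ² - 7 - 1 = 400 - 8 ≡ 1; y = λ·(7 - 1) - 20 ≡ 8. → (1, 8)
10P: (1, 8) + (1, 15): same x and y₁ ≡ -y₂, so the sum is O.
10P = O, so the order is 10.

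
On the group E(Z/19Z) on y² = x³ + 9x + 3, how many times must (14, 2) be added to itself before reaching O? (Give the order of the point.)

3

2P: tangent at (14, 2): λ = (3·14² + 9)/(2·2) ≡ 8/4. 4⁻¹ ≡ 5 (mod 19), so λ ≡ 8·5 ≡ 2.
  x = λ² - 14 - 14 = 4 - 28 ≡ 14; y = λ·(14 - 14) - 2 ≡ 17. → (14, 17)
3P: (14, 17) + (14, 2): same x and y₁ ≡ -y₂, so the sum is O.
3P = O, so the order is 3.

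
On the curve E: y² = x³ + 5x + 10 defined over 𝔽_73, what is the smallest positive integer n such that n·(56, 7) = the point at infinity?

11

2P: tangent at (56, 7): λ = (3·56² + 5)/(2·7) ≡ 69/14. 14⁻¹ ≡ 47 (mod 73), so λ ≡ 69·47 ≡ 31.
  x = λ² - 56 - 56 = 961 - 112 ≡ 46; y = λ·(56 - 46) - 7 ≡ 11. → (46, 11)
3P: (46, 11) + (56, 7). λ = (7 - 11)/(56 - 46) ≡ 69/10 mod 73. 10⁻¹ ≡ 22 (mod 73) since 10·22 = 220 ≡ 1, so λ ≡ 58.
  x = λ² - 46 - 56 = 3364 - 102 ≡ 50; y = λ·(46 - 50) - 11 ≡ 49. → (50, 49)
4P: (50, 49) + (56, 7). λ = (7 - 49)/(56 - 50) ≡ 31/6 mod 73. 6⁻¹ ≡ 61 (mod 73) since 6·61 = 366 ≡ 1, so λ ≡ 66.
  x = λ² - 50 - 56 = 4356 - 106 ≡ 16; y = λ·(50 - 16) - 49 ≡ 5. → (16, 5)
5P: (16, 5) + (56, 7). λ = (7 - 5)/(56 - 16) ≡ 2/40 mod 73. 40⁻¹ ≡ 42 (mod 73) since 40·42 = 1680 ≡ 1, so λ ≡ 11.
  x = λ² - 16 - 56 = 121 - 72 ≡ 49; y = λ·(16 - 49) - 5 ≡ 70. → (49, 70)
6P: (49, 70) + (56, 7). λ = (7 - 70)/(56 - 49) ≡ 10/7 mod 73. 7⁻¹ ≡ 21 (mod 73) since 7·21 = 147 ≡ 1, so λ ≡ 64.
  x = λ² - 49 - 56 = 4096 - 105 ≡ 49; y = λ·(49 - 49) - 70 ≡ 3. → (49, 3)
7P: (49, 3) + (56, 7). λ = (7 - 3)/(56 - 49) ≡ 4/7 mod 73. 7⁻¹ ≡ 21 (mod 73), so λ ≡ 11.
  x = λ² - 49 - 56 = 121 - 105 ≡ 16; y = λ·(49 - 16) - 3 ≡ 68. → (16, 68)
8P: (16, 68) + (56, 7). λ = (7 - 68)/(56 - 16) ≡ 12/40 mod 73. 40⁻¹ ≡ 42 (mod 73), so λ ≡ 66.
  x = λ² - 16 - 56 = 4356 - 72 ≡ 50; y = λ·(16 - 50) - 68 ≡ 24. → (50, 24)
9P: (50, 24) + (56, 7). λ = (7 - 24)/(56 - 50) ≡ 56/6 mod 73. 6⁻¹ ≡ 61 (mod 73) since 6·61 = 366 ≡ 1, so λ ≡ 58.
  x = λ² - 50 - 56 = 3364 - 106 ≡ 46; y = λ·(50 - 46) - 24 ≡ 62. → (46, 62)
10P: (46, 62) + (56, 7). λ = (7 - 62)/(56 - 46) ≡ 18/10 mod 73. 10⁻¹ ≡ 22 (mod 73), so λ ≡ 31.
  x = λ² - 46 - 56 = 961 - 102 ≡ 56; y = λ·(46 - 56) - 62 ≡ 66. → (56, 66)
11P: (56, 66) + (56, 7): same x and y₁ ≡ -y₂, so the sum is the point at infinity.
11P = the point at infinity, so the order is 11.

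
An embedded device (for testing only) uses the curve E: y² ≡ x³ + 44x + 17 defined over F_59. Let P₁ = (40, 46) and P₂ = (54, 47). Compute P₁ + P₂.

(40, 46) + (54, 47). λ = (47 - 46)/(54 - 40) ≡ 1/14 mod 59. 14⁻¹ ≡ 38 (mod 59) since 14·38 = 532 ≡ 1, so λ ≡ 38.
  x = λ² - 40 - 54 = 1444 - 94 ≡ 52; y = λ·(40 - 52) - 46 ≡ 29. → (52, 29)

(52, 29)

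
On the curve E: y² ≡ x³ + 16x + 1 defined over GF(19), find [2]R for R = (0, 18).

tangent at (0, 18): λ = (3·0² + 16)/(2·18) ≡ 16/17. 17⁻¹ ≡ 9 (mod 19) since 17·9 = 153 ≡ 1, so λ ≡ 16·9 ≡ 11.
  x = λ² - 0 - 0 = 121 - 0 ≡ 7; y = λ·(0 - 7) - 18 ≡ 0. → (7, 0)

(7, 0)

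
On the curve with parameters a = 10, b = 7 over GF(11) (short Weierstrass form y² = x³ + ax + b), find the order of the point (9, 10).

9

2P: tangent at (9, 10): λ = (3·9² + 10)/(2·10) ≡ 0/9. 9⁻¹ ≡ 5 (mod 11), so λ ≡ 0·5 ≡ 0.
  x = λ² - 9 - 9 = 0 - 18 ≡ 4; y = λ·(9 - 4) - 10 ≡ 1. → (4, 1)
3P: (4, 1) + (9, 10). λ = (10 - 1)/(9 - 4) ≡ 9/5 mod 11. 5⁻¹ ≡ 9 (mod 11), so λ ≡ 4.
  x = λ² - 4 - 9 = 16 - 13 ≡ 3; y = λ·(4 - 3) - 1 ≡ 3. → (3, 3)
4P: (3, 3) + (9, 10). λ = (10 - 3)/(9 - 3) ≡ 7/6 mod 11. 6⁻¹ ≡ 2 (mod 11) since 6·2 = 12 ≡ 1, so λ ≡ 3.
  x = λ² - 3 - 9 = 9 - 12 ≡ 8; y = λ·(3 - 8) - 3 ≡ 4. → (8, 4)
5P: (8, 4) + (9, 10). λ = (10 - 4)/(9 - 8) ≡ 6/1 mod 11. 1⁻¹ ≡ 1 (mod 11), so λ ≡ 6.
  x = λ² - 8 - 9 = 36 - 17 ≡ 8; y = λ·(8 - 8) - 4 ≡ 7. → (8, 7)
6P: (8, 7) + (9, 10). λ = (10 - 7)/(9 - 8) ≡ 3/1 mod 11. 1⁻¹ ≡ 1 (mod 11), so λ ≡ 3.
  x = λ² - 8 - 9 = 9 - 17 ≡ 3; y = λ·(8 - 3) - 7 ≡ 8. → (3, 8)
7P: (3, 8) + (9, 10). λ = (10 - 8)/(9 - 3) ≡ 2/6 mod 11. 6⁻¹ ≡ 2 (mod 11), so λ ≡ 4.
  x = λ² - 3 - 9 = 16 - 12 ≡ 4; y = λ·(3 - 4) - 8 ≡ 10. → (4, 10)
8P: (4, 10) + (9, 10). λ = (10 - 10)/(9 - 4) ≡ 0/5 mod 11. 5⁻¹ ≡ 9 (mod 11) since 5·9 = 45 ≡ 1, so λ ≡ 0.
  x = λ² - 4 - 9 = 0 - 13 ≡ 9; y = λ·(4 - 9) - 10 ≡ 1. → (9, 1)
9P: (9, 1) + (9, 10): same x and y₁ ≡ -y₂, so the sum is O.
9P = O, so the order is 9.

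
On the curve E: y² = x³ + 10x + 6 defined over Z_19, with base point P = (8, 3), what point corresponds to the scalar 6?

(3, 14)

Double-and-add on 6 = (110)₂. Start with P = (8, 3) for the leading 1-bit.
double: tangent at (8, 3): λ = (3·8² + 10)/(2·3) ≡ 12/6. 6⁻¹ ≡ 16 (mod 19), so λ ≡ 12·16 ≡ 2.
  x = λ² - 8 - 8 = 4 - 16 ≡ 7; y = λ·(8 - 7) - 3 ≡ 18. → (7, 18)
add P: (7, 18) + (8, 3). λ = (3 - 18)/(8 - 7) ≡ 4/1 mod 19. 1⁻¹ ≡ 1 (mod 19) since 1·1 = 1 ≡ 1, so λ ≡ 4.
  x = λ² - 7 - 8 = 16 - 15 ≡ 1; y = λ·(7 - 1) - 18 ≡ 6. → (1, 6)
double: tangent at (1, 6): λ = (3·1² + 10)/(2·6) ≡ 13/12. 12⁻¹ ≡ 8 (mod 19), so λ ≡ 13·8 ≡ 9.
  x = λ² - 1 - 1 = 81 - 2 ≡ 3; y = λ·(1 - 3) - 6 ≡ 14. → (3, 14)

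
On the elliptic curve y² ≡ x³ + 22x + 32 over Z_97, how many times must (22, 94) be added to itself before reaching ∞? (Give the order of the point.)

7

2P: tangent at (22, 94): λ = (3·22² + 22)/(2·94) ≡ 19/91. 91⁻¹ ≡ 16 (mod 97), so λ ≡ 19·16 ≡ 13.
  x = λ² - 22 - 22 = 169 - 44 ≡ 28; y = λ·(22 - 28) - 94 ≡ 22. → (28, 22)
3P: (28, 22) + (22, 94). λ = (94 - 22)/(22 - 28) ≡ 72/91 mod 97. 91⁻¹ ≡ 16 (mod 97), so λ ≡ 85.
  x = λ² - 28 - 22 = 7225 - 50 ≡ 94; y = λ·(28 - 94) - 22 ≡ 91. → (94, 91)
4P: (94, 91) + (22, 94). λ = (94 - 91)/(22 - 94) ≡ 3/25 mod 97. 25⁻¹ ≡ 66 (mod 97), so λ ≡ 4.
  x = λ² - 94 - 22 = 16 - 116 ≡ 94; y = λ·(94 - 94) - 91 ≡ 6. → (94, 6)
5P: (94, 6) + (22, 94). λ = (94 - 6)/(22 - 94) ≡ 88/25 mod 97. 25⁻¹ ≡ 66 (mod 97) since 25·66 = 1650 ≡ 1, so λ ≡ 85.
  x = λ² - 94 - 22 = 7225 - 116 ≡ 28; y = λ·(94 - 28) - 6 ≡ 75. → (28, 75)
6P: (28, 75) + (22, 94). λ = (94 - 75)/(22 - 28) ≡ 19/91 mod 97. 91⁻¹ ≡ 16 (mod 97), so λ ≡ 13.
  x = λ² - 28 - 22 = 169 - 50 ≡ 22; y = λ·(28 - 22) - 75 ≡ 3. → (22, 3)
7P: (22, 3) + (22, 94): same x and y₁ ≡ -y₂, so the sum is ∞.
7P = ∞, so the order is 7.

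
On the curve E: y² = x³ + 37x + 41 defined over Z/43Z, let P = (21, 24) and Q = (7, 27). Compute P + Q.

(21, 24) + (7, 27). λ = (27 - 24)/(7 - 21) ≡ 3/29 mod 43. 29⁻¹ ≡ 3 (mod 43) since 29·3 = 87 ≡ 1, so λ ≡ 9.
  x = λ² - 21 - 7 = 81 - 28 ≡ 10; y = λ·(21 - 10) - 24 ≡ 32. → (10, 32)

(10, 32)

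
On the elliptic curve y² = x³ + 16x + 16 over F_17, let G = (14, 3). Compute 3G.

Repeated addition: build up to 3G.
2G: tangent at (14, 3): λ = (3·14² + 16)/(2·3) ≡ 9/6. 6⁻¹ ≡ 3 (mod 17), so λ ≡ 9·3 ≡ 10.
  x = λ² - 14 - 14 = 100 - 28 ≡ 4; y = λ·(14 - 4) - 3 ≡ 12. → (4, 12)
3G: (4, 12) + (14, 3). λ = (3 - 12)/(14 - 4) ≡ 8/10 mod 17. 10⁻¹ ≡ 12 (mod 17), so λ ≡ 11.
  x = λ² - 4 - 14 = 121 - 18 ≡ 1; y = λ·(4 - 1) - 12 ≡ 4. → (1, 4)

(1, 4)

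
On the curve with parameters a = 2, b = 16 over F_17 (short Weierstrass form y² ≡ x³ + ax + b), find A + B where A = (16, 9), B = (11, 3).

(16, 9) + (11, 3). λ = (3 - 9)/(11 - 16) ≡ 11/12 mod 17. 12⁻¹ ≡ 10 (mod 17), so λ ≡ 8.
  x = λ² - 16 - 11 = 64 - 27 ≡ 3; y = λ·(16 - 3) - 9 ≡ 10. → (3, 10)

(3, 10)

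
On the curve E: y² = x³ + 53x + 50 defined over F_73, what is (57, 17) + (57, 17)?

tangent at (57, 17): λ = (3·57² + 53)/(2·17) ≡ 18/34. 34⁻¹ ≡ 58 (mod 73) since 34·58 = 1972 ≡ 1, so λ ≡ 18·58 ≡ 22.
  x = λ² - 57 - 57 = 484 - 114 ≡ 5; y = λ·(57 - 5) - 17 ≡ 32. → (5, 32)

(5, 32)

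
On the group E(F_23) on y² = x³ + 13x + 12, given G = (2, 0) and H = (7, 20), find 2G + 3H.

First 2G:
Repeated addition: build up to 2G.
2G: (2, 0) + (2, 0): same x and y₁ ≡ -y₂, so the sum is ∞.
2G = ∞.
Next 3H:
Repeated addition: build up to 3H.
2H: tangent at (7, 20): λ = (3·7² + 13)/(2·20) ≡ 22/17. 17⁻¹ ≡ 19 (mod 23) since 17·19 = 323 ≡ 1, so λ ≡ 22·19 ≡ 4.
  x = λ² - 7 - 7 = 16 - 14 ≡ 2; y = λ·(7 - 2) - 20 ≡ 0. → (2, 0)
3H: (2, 0) + (7, 20). λ = (20 - 0)/(7 - 2) ≡ 20/5 mod 23. 5⁻¹ ≡ 14 (mod 23), so λ ≡ 4.
  x = λ² - 2 - 7 = 16 - 9 ≡ 7; y = λ·(2 - 7) - 0 ≡ 3. → (7, 3)
3H = (7, 3).
Finally 2G + 3H:
∞ + (7, 3) = (7, 3) (identity).

(7, 3)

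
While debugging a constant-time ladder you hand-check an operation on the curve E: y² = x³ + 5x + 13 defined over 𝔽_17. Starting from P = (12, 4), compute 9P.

Double-and-add on 9 = (1001)₂. Start with P = (12, 4) for the leading 1-bit.
double: tangent at (12, 4): λ = (3·12² + 5)/(2·4) ≡ 12/8. 8⁻¹ ≡ 15 (mod 17) since 8·15 = 120 ≡ 1, so λ ≡ 12·15 ≡ 10.
  x = λ² - 12 - 12 = 100 - 24 ≡ 8; y = λ·(12 - 8) - 4 ≡ 2. → (8, 2)
double: tangent at (8, 2): λ = (3·8² + 5)/(2·2) ≡ 10/4. 4⁻¹ ≡ 13 (mod 17) since 4·13 = 52 ≡ 1, so λ ≡ 10·13 ≡ 11.
  x = λ² - 8 - 8 = 121 - 16 ≡ 3; y = λ·(8 - 3) - 2 ≡ 2. → (3, 2)
double: tangent at (3, 2): λ = (3·3² + 5)/(2·2) ≡ 15/4. 4⁻¹ ≡ 13 (mod 17), so λ ≡ 15·13 ≡ 8.
  x = λ² - 3 - 3 = 64 - 6 ≡ 7; y = λ·(3 - 7) - 2 ≡ 0. → (7, 0)
add P: (7, 0) + (12, 4). λ = (4 - 0)/(12 - 7) ≡ 4/5 mod 17. 5⁻¹ ≡ 7 (mod 17), so λ ≡ 11.
  x = λ² - 7 - 12 = 121 - 19 ≡ 0; y = λ·(7 - 0) - 0 ≡ 9. → (0, 9)

(0, 9)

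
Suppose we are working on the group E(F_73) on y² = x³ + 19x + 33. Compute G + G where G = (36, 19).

tangent at (36, 19): λ = (3·36² + 19)/(2·19) ≡ 38/38. 38⁻¹ ≡ 25 (mod 73), so λ ≡ 38·25 ≡ 1.
  x = λ² - 36 - 36 = 1 - 72 ≡ 2; y = λ·(36 - 2) - 19 ≡ 15. → (2, 15)

(2, 15)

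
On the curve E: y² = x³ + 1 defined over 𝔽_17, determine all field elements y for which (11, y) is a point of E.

none

x³ + 0x + 1 = 1332 ≡ 6 (mod 17).
6 is a non-residue mod 17; no y exists.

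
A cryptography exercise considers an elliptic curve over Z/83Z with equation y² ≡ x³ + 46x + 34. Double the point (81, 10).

tangent at (81, 10): λ = (3·81² + 46)/(2·10) ≡ 58/20. 20⁻¹ ≡ 54 (mod 83), so λ ≡ 58·54 ≡ 61.
  x = λ² - 81 - 81 = 3721 - 162 ≡ 73; y = λ·(81 - 73) - 10 ≡ 63. → (73, 63)

(73, 63)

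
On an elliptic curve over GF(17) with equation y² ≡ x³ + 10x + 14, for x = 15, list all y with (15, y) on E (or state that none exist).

x³ + 10x + 14 = 3539 ≡ 3 (mod 17).
3 is a non-residue mod 17; no y exists.

none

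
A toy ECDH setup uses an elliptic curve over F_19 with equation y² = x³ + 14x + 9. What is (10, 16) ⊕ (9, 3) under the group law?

(17, 7)

(10, 16) + (9, 3). λ = (3 - 16)/(9 - 10) ≡ 6/18 mod 19. 18⁻¹ ≡ 18 (mod 19), so λ ≡ 13.
  x = λ² - 10 - 9 = 169 - 19 ≡ 17; y = λ·(10 - 17) - 16 ≡ 7. → (17, 7)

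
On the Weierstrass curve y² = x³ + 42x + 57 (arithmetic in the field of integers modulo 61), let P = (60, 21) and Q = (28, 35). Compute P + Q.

(60, 21) + (28, 35). λ = (35 - 21)/(28 - 60) ≡ 14/29 mod 61. 29⁻¹ ≡ 40 (mod 61) since 29·40 = 1160 ≡ 1, so λ ≡ 11.
  x = λ² - 60 - 28 = 121 - 88 ≡ 33; y = λ·(60 - 33) - 21 ≡ 32. → (33, 32)

(33, 32)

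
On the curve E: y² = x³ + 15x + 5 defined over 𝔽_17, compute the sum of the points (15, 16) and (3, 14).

(8, 5)

(15, 16) + (3, 14). λ = (14 - 16)/(3 - 15) ≡ 15/5 mod 17. 5⁻¹ ≡ 7 (mod 17), so λ ≡ 3.
  x = λ² - 15 - 3 = 9 - 18 ≡ 8; y = λ·(15 - 8) - 16 ≡ 5. → (8, 5)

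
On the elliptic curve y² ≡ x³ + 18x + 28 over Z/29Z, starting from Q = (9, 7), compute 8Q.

(28, 26)

Double-and-add on 8 = (1000)₂. Start with Q = (9, 7) for the leading 1-bit.
double: tangent at (9, 7): λ = (3·9² + 18)/(2·7) ≡ 0/14. 14⁻¹ ≡ 27 (mod 29), so λ ≡ 0·27 ≡ 0.
  x = λ² - 9 - 9 = 0 - 18 ≡ 11; y = λ·(9 - 11) - 7 ≡ 22. → (11, 22)
double: tangent at (11, 22): λ = (3·11² + 18)/(2·22) ≡ 4/15. 15⁻¹ ≡ 2 (mod 29) since 15·2 = 30 ≡ 1, so λ ≡ 4·2 ≡ 8.
  x = λ² - 11 - 11 = 64 - 22 ≡ 13; y = λ·(11 - 13) - 22 ≡ 20. → (13, 20)
double: tangent at (13, 20): λ = (3·13² + 18)/(2·20) ≡ 3/11. 11⁻¹ ≡ 8 (mod 29) since 11·8 = 88 ≡ 1, so λ ≡ 3·8 ≡ 24.
  x = λ² - 13 - 13 = 576 - 26 ≡ 28; y = λ·(13 - 28) - 20 ≡ 26. → (28, 26)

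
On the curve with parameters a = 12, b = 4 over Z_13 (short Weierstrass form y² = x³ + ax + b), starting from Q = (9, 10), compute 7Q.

Double-and-add on 7 = (111)₂. Start with Q = (9, 10) for the leading 1-bit.
double: tangent at (9, 10): λ = (3·9² + 12)/(2·10) ≡ 8/7. 7⁻¹ ≡ 2 (mod 13), so λ ≡ 8·2 ≡ 3.
  x = λ² - 9 - 9 = 9 - 18 ≡ 4; y = λ·(9 - 4) - 10 ≡ 5. → (4, 5)
add Q: (4, 5) + (9, 10). λ = (10 - 5)/(9 - 4) ≡ 5/5 mod 13. 5⁻¹ ≡ 8 (mod 13), so λ ≡ 1.
  x = λ² - 4 - 9 = 1 - 13 ≡ 1; y = λ·(4 - 1) - 5 ≡ 11. → (1, 11)
double: tangent at (1, 11): λ = (3·1² + 12)/(2·11) ≡ 2/9. 9⁻¹ ≡ 3 (mod 13), so λ ≡ 2·3 ≡ 6.
  x = λ² - 1 - 1 = 36 - 2 ≡ 8; y = λ·(1 - 8) - 11 ≡ 12. → (8, 12)
add Q: (8, 12) + (9, 10). λ = (10 - 12)/(9 - 8) ≡ 11/1 mod 13. 1⁻¹ ≡ 1 (mod 13), so λ ≡ 11.
  x = λ² - 8 - 9 = 121 - 17 ≡ 0; y = λ·(8 - 0) - 12 ≡ 11. → (0, 11)

(0, 11)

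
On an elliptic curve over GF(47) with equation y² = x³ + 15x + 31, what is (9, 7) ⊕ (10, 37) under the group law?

(9, 7) + (10, 37). λ = (37 - 7)/(10 - 9) ≡ 30/1 mod 47. 1⁻¹ ≡ 1 (mod 47), so λ ≡ 30.
  x = λ² - 9 - 10 = 900 - 19 ≡ 35; y = λ·(9 - 35) - 7 ≡ 12. → (35, 12)

(35, 12)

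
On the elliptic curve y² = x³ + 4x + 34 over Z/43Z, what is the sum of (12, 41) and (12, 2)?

The two points share x = 12 and their y-coordinates satisfy 41 + 2 ≡ 0 (mod 43), so they are inverses. Their sum is O.

O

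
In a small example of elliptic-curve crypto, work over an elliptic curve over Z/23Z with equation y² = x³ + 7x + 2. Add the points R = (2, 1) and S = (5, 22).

(19, 18)

(2, 1) + (5, 22). λ = (22 - 1)/(5 - 2) ≡ 21/3 mod 23. 3⁻¹ ≡ 8 (mod 23), so λ ≡ 7.
  x = λ² - 2 - 5 = 49 - 7 ≡ 19; y = λ·(2 - 19) - 1 ≡ 18. → (19, 18)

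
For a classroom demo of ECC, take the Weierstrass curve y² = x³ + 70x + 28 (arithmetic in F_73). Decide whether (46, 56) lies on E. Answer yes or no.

y² = 56² ≡ 70; x³ + 70x + 28 = 100584 ≡ 63 (mod 73). 70 ≠ 63.

no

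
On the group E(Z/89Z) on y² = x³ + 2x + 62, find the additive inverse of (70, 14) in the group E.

(70, 75)

-(70, 14) = (70, -14 mod 89) = (70, 75).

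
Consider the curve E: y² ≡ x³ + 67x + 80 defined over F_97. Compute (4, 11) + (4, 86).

O

The two points share x = 4 and their y-coordinates satisfy 11 + 86 ≡ 0 (mod 97), so they are inverses. Their sum is ∞.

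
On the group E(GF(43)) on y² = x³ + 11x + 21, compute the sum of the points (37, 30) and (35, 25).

(31, 28)

(37, 30) + (35, 25). λ = (25 - 30)/(35 - 37) ≡ 38/41 mod 43. 41⁻¹ ≡ 21 (mod 43) since 41·21 = 861 ≡ 1, so λ ≡ 24.
  x = λ² - 37 - 35 = 576 - 72 ≡ 31; y = λ·(37 - 31) - 30 ≡ 28. → (31, 28)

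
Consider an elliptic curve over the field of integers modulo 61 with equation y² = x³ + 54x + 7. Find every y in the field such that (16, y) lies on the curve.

none

x³ + 54x + 7 = 4967 ≡ 26 (mod 61).
26 is a non-residue mod 61; no y exists.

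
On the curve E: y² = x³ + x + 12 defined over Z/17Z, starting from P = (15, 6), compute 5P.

Repeated addition: build up to 5P.
2P: tangent at (15, 6): λ = (3·15² + 1)/(2·6) ≡ 13/12. 12⁻¹ ≡ 10 (mod 17) since 12·10 = 120 ≡ 1, so λ ≡ 13·10 ≡ 11.
  x = λ² - 15 - 15 = 121 - 30 ≡ 6; y = λ·(15 - 6) - 6 ≡ 8. → (6, 8)
3P: (6, 8) + (15, 6). λ = (6 - 8)/(15 - 6) ≡ 15/9 mod 17. 9⁻¹ ≡ 2 (mod 17), so λ ≡ 13.
  x = λ² - 6 - 15 = 169 - 21 ≡ 12; y = λ·(6 - 12) - 8 ≡ 16. → (12, 16)
4P: (12, 16) + (15, 6). λ = (6 - 16)/(15 - 12) ≡ 7/3 mod 17. 3⁻¹ ≡ 6 (mod 17), so λ ≡ 8.
  x = λ² - 12 - 15 = 64 - 27 ≡ 3; y = λ·(12 - 3) - 16 ≡ 5. → (3, 5)
5P: (3, 5) + (15, 6). λ = (6 - 5)/(15 - 3) ≡ 1/12 mod 17. 12⁻¹ ≡ 10 (mod 17), so λ ≡ 10.
  x = λ² - 3 - 15 = 100 - 18 ≡ 14; y = λ·(3 - 14) - 5 ≡ 4. → (14, 4)

(14, 4)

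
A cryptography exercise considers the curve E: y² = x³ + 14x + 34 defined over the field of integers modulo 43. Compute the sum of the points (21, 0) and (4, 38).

(41, 27)

(21, 0) + (4, 38). λ = (38 - 0)/(4 - 21) ≡ 38/26 mod 43. 26⁻¹ ≡ 5 (mod 43), so λ ≡ 18.
  x = λ² - 21 - 4 = 324 - 25 ≡ 41; y = λ·(21 - 41) - 0 ≡ 27. → (41, 27)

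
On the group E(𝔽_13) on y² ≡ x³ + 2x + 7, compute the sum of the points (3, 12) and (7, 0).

(3, 12) + (7, 0). λ = (0 - 12)/(7 - 3) ≡ 1/4 mod 13. 4⁻¹ ≡ 10 (mod 13) since 4·10 = 40 ≡ 1, so λ ≡ 10.
  x = λ² - 3 - 7 = 100 - 10 ≡ 12; y = λ·(3 - 12) - 12 ≡ 2. → (12, 2)

(12, 2)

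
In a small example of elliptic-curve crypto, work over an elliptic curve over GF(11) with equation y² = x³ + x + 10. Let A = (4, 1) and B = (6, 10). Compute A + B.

(4, 1) + (6, 10). λ = (10 - 1)/(6 - 4) ≡ 9/2 mod 11. 2⁻¹ ≡ 6 (mod 11), so λ ≡ 10.
  x = λ² - 4 - 6 = 100 - 10 ≡ 2; y = λ·(4 - 2) - 1 ≡ 8. → (2, 8)

(2, 8)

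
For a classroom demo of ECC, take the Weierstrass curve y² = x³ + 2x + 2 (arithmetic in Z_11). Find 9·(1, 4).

O

Write P = (1, 4).
Repeated addition: build up to 9P.
2P: tangent at (1, 4): λ = (3·1² + 2)/(2·4) ≡ 5/8. 8⁻¹ ≡ 7 (mod 11), so λ ≡ 5·7 ≡ 2.
  x = λ² - 1 - 1 = 4 - 2 ≡ 2; y = λ·(1 - 2) - 4 ≡ 5. → (2, 5)
3P: (2, 5) + (1, 4). λ = (4 - 5)/(1 - 2) ≡ 10/10 mod 11. 10⁻¹ ≡ 10 (mod 11), so λ ≡ 1.
  x = λ² - 2 - 1 = 1 - 3 ≡ 9; y = λ·(2 - 9) - 5 ≡ 10. → (9, 10)
4P: (9, 10) + (1, 4). λ = (4 - 10)/(1 - 9) ≡ 5/3 mod 11. 3⁻¹ ≡ 4 (mod 11) since 3·4 = 12 ≡ 1, so λ ≡ 9.
  x = λ² - 9 - 1 = 81 - 10 ≡ 5; y = λ·(9 - 5) - 10 ≡ 4. → (5, 4)
5P: (5, 4) + (1, 4). λ = (4 - 4)/(1 - 5) ≡ 0/7 mod 11. 7⁻¹ ≡ 8 (mod 11) since 7·8 = 56 ≡ 1, so λ ≡ 0.
  x = λ² - 5 - 1 = 0 - 6 ≡ 5; y = λ·(5 - 5) - 4 ≡ 7. → (5, 7)
6P: (5, 7) + (1, 4). λ = (4 - 7)/(1 - 5) ≡ 8/7 mod 11. 7⁻¹ ≡ 8 (mod 11), so λ ≡ 9.
  x = λ² - 5 - 1 = 81 - 6 ≡ 9; y = λ·(5 - 9) - 7 ≡ 1. → (9, 1)
7P: (9, 1) + (1, 4). λ = (4 - 1)/(1 - 9) ≡ 3/3 mod 11. 3⁻¹ ≡ 4 (mod 11), so λ ≡ 1.
  x = λ² - 9 - 1 = 1 - 10 ≡ 2; y = λ·(9 - 2) - 1 ≡ 6. → (2, 6)
8P: (2, 6) + (1, 4). λ = (4 - 6)/(1 - 2) ≡ 9/10 mod 11. 10⁻¹ ≡ 10 (mod 11) since 10·10 = 100 ≡ 1, so λ ≡ 2.
  x = λ² - 2 - 1 = 4 - 3 ≡ 1; y = λ·(2 - 1) - 6 ≡ 7. → (1, 7)
9P: (1, 7) + (1, 4): same x and y₁ ≡ -y₂, so the sum is O.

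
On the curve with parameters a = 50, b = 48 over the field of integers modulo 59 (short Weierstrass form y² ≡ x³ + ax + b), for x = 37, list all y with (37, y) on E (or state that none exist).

x³ + 50x + 48 = 52551 ≡ 41 (mod 59).
Square roots of 41 mod 59: 10 and 49 (since 10² = 100 ≡ 41).

10, 49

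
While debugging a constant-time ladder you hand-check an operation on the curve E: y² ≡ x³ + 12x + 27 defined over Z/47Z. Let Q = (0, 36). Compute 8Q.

Double-and-add on 8 = (1000)₂. Start with Q = (0, 36) for the leading 1-bit.
double: tangent at (0, 36): λ = (3·0² + 12)/(2·36) ≡ 12/25. 25⁻¹ ≡ 32 (mod 47), so λ ≡ 12·32 ≡ 8.
  x = λ² - 0 - 0 = 64 - 0 ≡ 17; y = λ·(0 - 17) - 36 ≡ 16. → (17, 16)
double: tangent at (17, 16): λ = (3·17² + 12)/(2·16) ≡ 33/32. 32⁻¹ ≡ 25 (mod 47) since 32·25 = 800 ≡ 1, so λ ≡ 33·25 ≡ 26.
  x = λ² - 17 - 17 = 676 - 34 ≡ 31; y = λ·(17 - 31) - 16 ≡ 43. → (31, 43)
double: tangent at (31, 43): λ = (3·31² + 12)/(2·43) ≡ 28/39. 39⁻¹ ≡ 41 (mod 47), so λ ≡ 28·41 ≡ 20.
  x = λ² - 31 - 31 = 400 - 62 ≡ 9; y = λ·(31 - 9) - 43 ≡ 21. → (9, 21)

(9, 21)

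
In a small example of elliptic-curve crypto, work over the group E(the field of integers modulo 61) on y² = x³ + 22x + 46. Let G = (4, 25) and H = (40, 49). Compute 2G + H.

First 2G:
Repeated addition: build up to 2G.
2G: tangent at (4, 25): λ = (3·4² + 22)/(2·25) ≡ 9/50. 50⁻¹ ≡ 11 (mod 61) since 50·11 = 550 ≡ 1, so λ ≡ 9·11 ≡ 38.
  x = λ² - 4 - 4 = 1444 - 8 ≡ 33; y = λ·(4 - 33) - 25 ≡ 32. → (33, 32)
2G = (33, 32).
Finally 2G + H:
(33, 32) + (40, 49). λ = (49 - 32)/(40 - 33) ≡ 17/7 mod 61. 7⁻¹ ≡ 35 (mod 61), so λ ≡ 46.
  x = λ² - 33 - 40 = 2116 - 73 ≡ 30; y = λ·(33 - 30) - 32 ≡ 45. → (30, 45)

(30, 45)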